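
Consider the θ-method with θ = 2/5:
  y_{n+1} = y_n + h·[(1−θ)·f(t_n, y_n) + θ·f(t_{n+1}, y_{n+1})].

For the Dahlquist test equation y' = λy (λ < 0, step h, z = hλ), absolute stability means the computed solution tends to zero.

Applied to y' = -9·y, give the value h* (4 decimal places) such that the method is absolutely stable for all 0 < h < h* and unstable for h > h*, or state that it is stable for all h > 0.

(-10.0000,0); λ=-9 ⇒ h* = (10)/9 = 1.1111.

On y'=λy, z=hλ:
  y_{n+1} = y_n + z·[3/5·y_n + 2/5·y_{n+1}] ⇒ (1 − 2/5z)y_{n+1} = (1 + 3/5z)y_n
  so R(z) = (1 + 3/5z)/(1 − 2/5z).

Find x<0 with |R(x)|<1.
x=-1.4: |R|=0.1026
R=−1: 1+3/5x = −1+2/5x ⇒ -1/5x=2 ⇒ x=2/(-1/5)=-10.0000
Confirm numerically:
  x=-9.512: |R|=0.97969 <1
  x=-7.514: |R|=0.87587 <1
  x=-6.147: |R|=0.77721 <1
  x=-5.898: |R|=0.75578 <1
  x=-10.600: |R|=1.02290 >1
  x=-10.257: |R|=1.01007 >1
So |R|<1 on (-10.0000, 0).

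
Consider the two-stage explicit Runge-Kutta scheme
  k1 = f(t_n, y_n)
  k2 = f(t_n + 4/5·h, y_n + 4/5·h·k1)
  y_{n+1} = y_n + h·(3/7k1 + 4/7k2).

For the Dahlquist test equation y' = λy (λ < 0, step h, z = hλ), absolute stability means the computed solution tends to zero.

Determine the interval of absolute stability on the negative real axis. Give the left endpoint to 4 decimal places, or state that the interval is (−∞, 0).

With y'=λy (z=hλ):
  k1=λy_n ⇒ h·k1=z·y_n;  k2=λ(1+4/5z)y_n ⇒ h·k2=z(1+4/5z)y_n
  y_{n+1}/y_n = 1 + 3/7z + 4/7z(1+4/5z) = 1 + z + 16/35z²
  so R(z) = 1 + z + 16/35z².

Find x<0 with |R(x)|<1.
x=-0.9: |R|=0.4703
R=1: x+16/35x²=0 ⇒ x=−35/16=-2.1875; min R=1−1/(4·16/35)=0.4531>−1
Confirm numerically:
  x=-2.057: |R|=0.87729 <1
  x=-1.648: |R|=0.59356 <1
  x=-1.493: |R|=0.52599 <1
  x=-1.111: |R|=0.45326 <1
  x=-2.581: |R|=1.46429 >1
  x=-2.383: |R|=1.21297 >1
  x=-2.302: |R|=1.12049 >1
So |R|<1 on (-2.1875, 0).

z∈(-2.1875,0).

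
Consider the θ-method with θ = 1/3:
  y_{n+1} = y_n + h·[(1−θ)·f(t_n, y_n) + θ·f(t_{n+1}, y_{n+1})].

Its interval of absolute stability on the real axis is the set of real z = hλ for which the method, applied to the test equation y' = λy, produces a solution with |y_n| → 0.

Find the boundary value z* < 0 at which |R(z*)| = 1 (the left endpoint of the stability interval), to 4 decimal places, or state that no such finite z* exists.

z* = -6.0000.

With y'=λy (z=hλ):
  y_{n+1} = y_n + z·[2/3·y_n + 1/3·y_{n+1}] ⇒ (1 − 1/3z)y_{n+1} = (1 + 2/3z)y_n
  ⇒ R(z) = (1 + 2/3z)/(1 − 1/3z).

Solve |R(x)|<1 on ℝ⁻.
x=-0.79: |R|=0.3747
R=−1: 1+2/3x = −1+1/3x ⇒ -1/3x=2 ⇒ x=2/(-1/3)=-6.0000
Confirm numerically:
  x=-4.072: |R|=0.72738 <1
  x=-4.043: |R|=0.72214 <1
  x=-2.651: |R|=0.40736 <1
  x=-6.541: |R|=1.05670 >1
  x=-6.398: |R|=1.04235 >1
Interval (-6.0000, 0).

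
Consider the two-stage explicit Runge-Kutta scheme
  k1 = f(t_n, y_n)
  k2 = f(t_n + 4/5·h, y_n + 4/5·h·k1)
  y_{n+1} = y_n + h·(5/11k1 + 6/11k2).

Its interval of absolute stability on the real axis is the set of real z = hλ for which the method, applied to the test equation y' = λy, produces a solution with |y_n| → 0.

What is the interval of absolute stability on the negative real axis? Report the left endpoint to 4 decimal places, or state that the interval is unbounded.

On y'=λy, z=hλ:
  k1=λy_n ⇒ h·k1=z·y_n;  k2=λ(1+4/5z)y_n ⇒ h·k2=z(1+4/5z)y_n
  y_{n+1}/y_n = 1 + 5/11z + 6/11z(1+4/5z) = 1 + z + 24/55z²
  so R(z) = 1 + z + 24/55z².

Boundary: |R(x)|=1, x<0.
x=-0.76: |R|=0.4920
R=1: x+24/55x²=0 ⇒ x=−55/24=-2.2917; min R=1−1/(4·24/55)=0.4271>−1
Confirm numerically:
  x=-1.411: |R|=0.45777 <1
  x=-1.066: |R|=0.42986 <1
  x=-1.021: |R|=0.43388 <1
  x=-1.006: |R|=0.43562 <1
  x=-2.659: |R|=1.42621 >1
  x=-2.389: |R|=1.10147 >1
Interval (-2.2917, 0).

(-2.2917, 0).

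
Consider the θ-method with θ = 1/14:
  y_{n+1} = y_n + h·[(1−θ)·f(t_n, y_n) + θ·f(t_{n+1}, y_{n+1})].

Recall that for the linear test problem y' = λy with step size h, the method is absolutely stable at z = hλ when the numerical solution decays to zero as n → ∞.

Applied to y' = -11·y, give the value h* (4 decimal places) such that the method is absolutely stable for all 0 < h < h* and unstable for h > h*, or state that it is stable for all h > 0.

(-2.3333,0); λ=-11 ⇒ h* = (7/3)/11 = 0.2121.

With y'=λy (z=hλ):
  y_{n+1} = y_n + z·[13/14·y_n + 1/14·y_{n+1}] ⇒ (1 − 1/14z)y_{n+1} = (1 + 13/14z)y_n
  so R(z) = (1 + 13/14z)/(1 − 1/14z).

Need |R(x)|<1, x<0.
x=-0.44: |R|=0.5734
R=−1: 1+13/14x = −1+1/14x ⇒ -6/7x=2 ⇒ x=2/(-6/7)=-2.3333
Confirm numerically:
  x=-1.997: |R|=0.74770 <1
  x=-1.877: |R|=0.65510 <1
  x=-1.472: |R|=0.33195 <1
  x=-1.118: |R|=0.03532 <1
  x=-2.916: |R|=1.41334 >1
  x=-2.806: |R|=1.33750 >1
  x=-2.593: |R|=1.18779 >1
Interval (-2.3333, 0).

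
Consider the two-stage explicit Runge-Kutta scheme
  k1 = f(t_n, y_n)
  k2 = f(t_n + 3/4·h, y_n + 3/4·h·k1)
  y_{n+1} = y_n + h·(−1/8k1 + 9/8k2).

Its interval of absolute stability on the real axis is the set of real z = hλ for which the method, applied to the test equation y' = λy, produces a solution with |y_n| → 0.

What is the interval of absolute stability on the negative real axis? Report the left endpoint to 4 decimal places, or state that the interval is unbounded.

z∈(-1.1852,0).

Set f=λy, z=hλ:
  k1=λy_n ⇒ h·k1=z·y_n;  k2=λ(1+3/4z)y_n ⇒ h·k2=z(1+3/4z)y_n
  y_{n+1}/y_n = 1 − 1/8z + 9/8z(1+3/4z) = 1 + z + 27/32z²
  ⇒ R(z) = 1 + z + 27/32z².

Boundary: |R(x)|=1, x<0.
x=-0.58: |R|=0.7038
R=1: x+27/32x²=0 ⇒ x=−32/27=-1.1852; min R=1−1/(4·27/32)=0.7037>−1
Confirm numerically:
  x=-1.162: |R|=0.97727 <1
  x=-1.144: |R|=0.96025 <1
  x=-0.735: |R|=0.72081 <1
  x=-1.695: |R|=1.72911 >1
  x=-1.541: |R|=1.46264 >1
  x=-1.229: |R|=1.04543 >1
Stable set (-1.1852, 0).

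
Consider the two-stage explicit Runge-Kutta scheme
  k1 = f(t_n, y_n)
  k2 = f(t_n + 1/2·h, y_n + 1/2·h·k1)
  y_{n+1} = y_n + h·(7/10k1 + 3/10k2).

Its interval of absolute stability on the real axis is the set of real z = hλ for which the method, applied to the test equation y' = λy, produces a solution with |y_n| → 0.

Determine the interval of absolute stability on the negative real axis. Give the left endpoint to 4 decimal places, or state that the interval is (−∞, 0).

On y'=λy, z=hλ:
  k1=λy_n ⇒ h·k1=z·y_n;  k2=λ(1+1/2z)y_n ⇒ h·k2=z(1+1/2z)y_n
  y_{n+1}/y_n = 1 + 7/10z + 3/10z(1+1/2z) = 1 + z + 3/20z²
  ⇒ R(z) = 1 + z + 3/20z².

Boundary: |R(x)|=1, x<0.
x=-0.84: |R|=0.2658
R=1: x+3/20x²=0 ⇒ x=−20/3=-6.6667; min R=1−1/(4·3/20)=-0.6667>−1
Confirm numerically:
  x=-5.838: |R|=0.27434 <1
  x=-5.690: |R|=0.16642 <1
  x=-4.733: |R|=0.37281 <1
  x=-3.696: |R|=0.64694 <1
  x=-7.149: |R|=1.51723 >1
  x=-7.078: |R|=1.43671 >1
  x=-7.061: |R|=1.41766 >1
Stable set (-6.6667, 0).

z∈(-6.6667,0).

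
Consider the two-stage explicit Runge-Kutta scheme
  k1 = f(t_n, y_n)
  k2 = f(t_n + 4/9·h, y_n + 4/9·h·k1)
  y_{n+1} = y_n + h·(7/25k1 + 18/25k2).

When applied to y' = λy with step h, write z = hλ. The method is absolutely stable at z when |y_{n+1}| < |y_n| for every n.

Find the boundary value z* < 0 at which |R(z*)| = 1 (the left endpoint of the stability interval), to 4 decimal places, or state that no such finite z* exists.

left endpoint -3.1250.

Test eqn y'=λy, z=hλ:
  k1=λy_n ⇒ h·k1=z·y_n;  k2=λ(1+4/9z)y_n ⇒ h·k2=z(1+4/9z)y_n
  y_{n+1}/y_n = 1 + 7/25z + 18/25z(1+4/9z) = 1 + z + 8/25z²
  R(z) = 1 + z + 8/25z².

Need |R(x)|<1, x<0.
x=-1.53: |R|=0.2191
R=1: x+8/25x²=0 ⇒ x=−25/8=-3.1250; min R=1−1/(4·8/25)=0.2188>−1
Confirm numerically:
  x=-3.048: |R|=0.92490 <1
  x=-3.004: |R|=0.88369 <1
  x=-2.080: |R|=0.30445 <1
  x=-1.289: |R|=0.24269 <1
  x=-3.550: |R|=1.48280 >1
  x=-3.499: |R|=1.41876 >1
Interval (-3.1250, 0).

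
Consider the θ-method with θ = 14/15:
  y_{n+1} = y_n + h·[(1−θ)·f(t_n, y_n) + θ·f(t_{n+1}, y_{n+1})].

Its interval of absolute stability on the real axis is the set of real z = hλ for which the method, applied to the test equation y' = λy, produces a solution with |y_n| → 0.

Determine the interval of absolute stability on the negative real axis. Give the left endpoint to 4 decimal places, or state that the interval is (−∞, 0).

(−∞, 0) — no finite endpoint.

Test eqn y'=λy, z=hλ:
  y_{n+1} = y_n + z·[1/15·y_n + 14/15·y_{n+1}] ⇒ (1 − 14/15z)y_{n+1} = (1 + 1/15z)y_n
  Hence R(z) = (1 + 1/15z)/(1 − 14/15z).

Find x<0 with |R(x)|<1.
x=-1.58: |R|=0.3615
x=-2: |R|=0.3023
x=-10: |R|=0.0323
x=-100: |R|=0.0601
θ=14/15≥1/2 ⇒ |1+1/15x|<|1−14/15x| ∀x<0 ⇒ stable on all of ℝ⁻.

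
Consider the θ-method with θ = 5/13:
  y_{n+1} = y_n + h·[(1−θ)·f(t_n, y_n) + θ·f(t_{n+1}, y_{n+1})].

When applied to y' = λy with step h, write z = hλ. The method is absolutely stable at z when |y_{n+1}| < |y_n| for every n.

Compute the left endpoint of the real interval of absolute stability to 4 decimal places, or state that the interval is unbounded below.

z* = -8.6667.

Test eqn y'=λy, z=hλ:
  y_{n+1} = y_n + z·[8/13·y_n + 5/13·y_{n+1}] ⇒ (1 − 5/13z)y_{n+1} = (1 + 8/13z)y_n
  R(z) = (1 + 8/13z)/(1 − 5/13z).

Find x<0 with |R(x)|<1.
x=-1.34: |R|=0.1157
R=−1: 1+8/13x = −1+5/13x ⇒ -3/13x=2 ⇒ x=2/(-3/13)=-8.6667
Confirm numerically:
  x=-8.418: |R|=0.98646 <1
  x=-7.078: |R|=0.90151 <1
  x=-6.133: |R|=0.82592 <1
  x=-5.823: |R|=0.79744 <1
  x=-9.167: |R|=1.02551 >1
  x=-8.916: |R|=1.01299 >1
So |R|<1 on (-8.6667, 0).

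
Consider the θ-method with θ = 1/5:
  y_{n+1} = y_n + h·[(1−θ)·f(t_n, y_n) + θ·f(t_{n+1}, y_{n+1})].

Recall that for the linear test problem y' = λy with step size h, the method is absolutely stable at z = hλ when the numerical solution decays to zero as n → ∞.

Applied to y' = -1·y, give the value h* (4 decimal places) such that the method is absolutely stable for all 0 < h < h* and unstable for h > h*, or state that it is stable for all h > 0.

Set f=λy, z=hλ:
  y_{n+1} = y_n + z·[4/5·y_n + 1/5·y_{n+1}] ⇒ (1 − 1/5z)y_{n+1} = (1 + 4/5z)y_n
  Hence R(z) = (1 + 4/5z)/(1 − 1/5z).

Boundary: |R(x)|=1, x<0.
x=-0.43: |R|=0.6041
R=−1: 1+4/5x = −1+1/5x ⇒ -3/5x=2 ⇒ x=2/(-3/5)=-3.3333
Confirm numerically:
  x=-2.572: |R|=0.69836 <1
  x=-2.554: |R|=0.69050 <1
  x=-2.376: |R|=0.61063 <1
  x=-1.556: |R|=0.18670 <1
  x=-3.924: |R|=1.19857 >1
  x=-3.824: |R|=1.16682 >1
So |R|<1 on (-3.3333, 0).

(-3.3333,0); λ=-1 ⇒ h* = (10/3)/1 = 3.3333.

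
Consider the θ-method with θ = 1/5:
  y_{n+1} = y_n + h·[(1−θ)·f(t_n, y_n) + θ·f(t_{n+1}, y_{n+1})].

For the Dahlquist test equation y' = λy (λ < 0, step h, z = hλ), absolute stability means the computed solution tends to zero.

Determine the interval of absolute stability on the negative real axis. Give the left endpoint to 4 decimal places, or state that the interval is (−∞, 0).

With y'=λy (z=hλ):
  y_{n+1} = y_n + z·[4/5·y_n + 1/5·y_{n+1}] ⇒ (1 − 1/5z)y_{n+1} = (1 + 4/5z)y_n
  Hence R(z) = (1 + 4/5z)/(1 − 1/5z).

Boundary: |R(x)|=1, x<0.
x=-1.5: |R|=0.1538
R=−1: 1+4/5x = −1+1/5x ⇒ -3/5x=2 ⇒ x=2/(-3/5)=-3.3333
Confirm numerically:
  x=-2.865: |R|=0.82136 <1
  x=-2.039: |R|=0.44836 <1
  x=-1.667: |R|=0.25019 <1
  x=-3.592: |R|=1.09032 >1
  x=-3.583: |R|=1.08727 >1
Stable set (-3.3333, 0).

z∈(-3.3333,0).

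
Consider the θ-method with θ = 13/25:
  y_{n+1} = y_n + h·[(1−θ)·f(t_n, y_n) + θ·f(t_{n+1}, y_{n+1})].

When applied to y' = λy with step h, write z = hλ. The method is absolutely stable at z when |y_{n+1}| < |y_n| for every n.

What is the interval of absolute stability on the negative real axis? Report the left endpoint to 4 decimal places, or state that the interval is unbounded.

Set f=λy, z=hλ:
  y_{n+1} = y_n + z·[12/25·y_n + 13/25·y_{n+1}] ⇒ (1 − 13/25z)y_{n+1} = (1 + 12/25z)y_n
  R(z) = (1 + 12/25z)/(1 − 13/25z).

Boundary: |R(x)|=1, x<0.
x=-1.68: |R|=0.1033
x=-2: |R|=0.0196
x=-10: |R|=0.6129
x=-100: |R|=0.8868
θ=13/25≥1/2 ⇒ |1+12/25x|<|1−13/25x| ∀x<0 ⇒ unbounded interval.

(−∞, 0) — no finite endpoint.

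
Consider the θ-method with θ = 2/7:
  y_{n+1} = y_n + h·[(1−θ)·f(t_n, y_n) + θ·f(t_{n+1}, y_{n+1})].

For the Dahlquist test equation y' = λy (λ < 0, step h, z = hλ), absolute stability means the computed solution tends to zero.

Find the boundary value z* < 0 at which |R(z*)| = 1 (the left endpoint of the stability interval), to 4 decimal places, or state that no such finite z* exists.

On y'=λy, z=hλ:
  y_{n+1} = y_n + z·[5/7·y_n + 2/7·y_{n+1}] ⇒ (1 − 2/7z)y_{n+1} = (1 + 5/7z)y_n
  ⇒ R(z) = (1 + 5/7z)/(1 − 2/7z).

Find x<0 with |R(x)|<1.
x=-0.61: |R|=0.4805
R=−1: 1+5/7x = −1+2/7x ⇒ -3/7x=2 ⇒ x=2/(-3/7)=-4.6667
Confirm numerically:
  x=-3.990: |R|=0.86449 <1
  x=-3.499: |R|=0.74975 <1
  x=-2.310: |R|=0.39157 <1
  x=-2.098: |R|=0.31172 <1
  x=-5.266: |R|=1.10256 >1
  x=-5.032: |R|=1.06423 >1
  x=-4.873: |R|=1.03696 >1
So |R|<1 on (-4.6667, 0).

z* = -4.6667.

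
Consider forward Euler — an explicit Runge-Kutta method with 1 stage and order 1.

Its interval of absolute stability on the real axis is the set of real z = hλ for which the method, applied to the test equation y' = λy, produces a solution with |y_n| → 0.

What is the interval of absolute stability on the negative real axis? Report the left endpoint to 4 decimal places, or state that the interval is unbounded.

(-2.0000, 0).

With y'=λy (z=hλ):
  order 1, 1-stage ⇒ R(z)=1+z
  (e.g. R(-1.79)=-0.79000, |R|=0.79000)

Solve |R(x)|<1 on ℝ⁻.
x=-1.79: |R|=0.7900
|R(-2.04)|=1.0400 |R(-1.74)|=0.7400 |R(-1.54)|=0.5400
Bisect:
  x_lo=-2.7080 |R|=1.7080  x_hi=-0.3909 |R|=0.6091
  mid=-1.54949 |R|=0.54949 →hi
  mid=-2.12877 |R|=1.12877 →lo
  mid=-1.83913 |R|=0.83913 →hi
  mid=-1.98395 |R|=0.98395 →hi
  mid=-2.05636 |R|=1.05636 →lo
  mid=-2.02015 |R|=1.02015 →lo
  mid=-2.00205 |R|=1.00205 →lo
  mid=-1.99300 |R|=0.99300 →hi
  ...
  [-2.00007,-1.99993] ⇒ x*=-2.0000
Stable set (-2.0000, 0).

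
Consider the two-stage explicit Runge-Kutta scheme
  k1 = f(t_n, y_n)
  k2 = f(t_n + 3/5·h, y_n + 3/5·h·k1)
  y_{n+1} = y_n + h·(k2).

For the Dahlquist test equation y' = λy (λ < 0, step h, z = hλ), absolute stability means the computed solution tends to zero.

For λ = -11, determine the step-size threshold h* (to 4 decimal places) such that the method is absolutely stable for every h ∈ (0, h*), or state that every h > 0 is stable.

(-1.6667,0); λ=-11 ⇒ h* = (5/3)/11 = 0.1515.

Set f=λy, z=hλ:
  k1=λy_n ⇒ h·k1=z·y_n;  k2=λ(1+3/5z)y_n ⇒ h·k2=z(1+3/5z)y_n
  y_{n+1}/y_n = 1 + z(1+3/5z) = 1 + z + 3/5z²
  ⇒ R(z) = 1 + z + 3/5z².

Find x<0 with |R(x)|<1.
x=-1.54: |R|=0.8830
R=1: x+3/5x²=0 ⇒ x=−5/3=-1.6667; min R=1−1/(4·3/5)=0.5833>−1
Confirm numerically:
  x=-1.436: |R|=0.80126 <1
  x=-1.352: |R|=0.74474 <1
  x=-0.793: |R|=0.58431 <1
  x=-2.105: |R|=1.55361 >1
  x=-1.788: |R|=1.13017 >1
Stable set (-1.6667, 0).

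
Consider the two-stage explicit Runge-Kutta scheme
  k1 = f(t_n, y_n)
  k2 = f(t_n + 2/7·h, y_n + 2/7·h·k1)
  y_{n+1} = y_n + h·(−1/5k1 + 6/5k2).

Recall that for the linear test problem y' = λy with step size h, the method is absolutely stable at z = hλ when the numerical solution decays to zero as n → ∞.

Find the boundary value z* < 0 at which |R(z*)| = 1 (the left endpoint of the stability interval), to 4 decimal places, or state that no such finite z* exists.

Test eqn y'=λy, z=hλ:
  k1=λy_n ⇒ h·k1=z·y_n;  k2=λ(1+2/7z)y_n ⇒ h·k2=z(1+2/7z)y_n
  y_{n+1}/y_n = 1 − 1/5z + 6/5z(1+2/7z) = 1 + z + 12/35z²
  so R(z) = 1 + z + 12/35z².

Solve |R(x)|<1 on ℝ⁻.
x=-1.4: |R|=0.2720
R=1: x+12/35x²=0 ⇒ x=−35/12=-2.9167; min R=1−1/(4·12/35)=0.2708>−1
Confirm numerically:
  x=-1.919: |R|=0.34359 <1
  x=-1.721: |R|=0.29449 <1
  x=-1.541: |R|=0.27318 <1
  x=-3.082: |R|=1.17471 >1
  x=-3.039: |R|=1.12746 >1
Interval (-2.9167, 0).

z* = -2.9167.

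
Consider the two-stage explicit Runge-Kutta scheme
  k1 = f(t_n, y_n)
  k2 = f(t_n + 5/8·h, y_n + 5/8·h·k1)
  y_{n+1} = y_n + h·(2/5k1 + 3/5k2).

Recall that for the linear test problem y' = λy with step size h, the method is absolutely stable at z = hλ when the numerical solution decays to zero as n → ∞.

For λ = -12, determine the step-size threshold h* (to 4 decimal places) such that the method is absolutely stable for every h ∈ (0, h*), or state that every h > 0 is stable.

Test eqn y'=λy, z=hλ:
  k1=λy_n ⇒ h·k1=z·y_n;  k2=λ(1+5/8z)y_n ⇒ h·k2=z(1+5/8z)y_n
  y_{n+1}/y_n = 1 + 2/5z + 3/5z(1+5/8z) = 1 + z + 3/8z²
  R(z) = 1 + z + 3/8z².

Find x<0 with |R(x)|<1.
x=-1.51: |R|=0.3450
R=1: x+3/8x²=0 ⇒ x=−8/3=-2.6667; min R=1−1/(4·3/8)=0.3333>−1
Confirm numerically:
  x=-2.308: |R|=0.68957 <1
  x=-2.303: |R|=0.68593 <1
  x=-1.306: |R|=0.33361 <1
  x=-2.884: |R|=1.23505 >1
  x=-2.789: |R|=1.12795 >1
Stable set (-2.6667, 0).

(-2.6667,0); λ=-12 ⇒ h* = (8/3)/12 = 0.2222.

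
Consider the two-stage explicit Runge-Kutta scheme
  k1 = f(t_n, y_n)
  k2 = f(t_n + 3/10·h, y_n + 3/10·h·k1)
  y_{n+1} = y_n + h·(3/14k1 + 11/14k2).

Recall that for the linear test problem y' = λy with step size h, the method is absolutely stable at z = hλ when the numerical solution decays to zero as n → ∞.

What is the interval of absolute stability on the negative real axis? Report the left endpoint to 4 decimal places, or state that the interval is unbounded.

On y'=λy, z=hλ:
  k1=λy_n ⇒ h·k1=z·y_n;  k2=λ(1+3/10z)y_n ⇒ h·k2=z(1+3/10z)y_n
  y_{n+1}/y_n = 1 + 3/14z + 11/14z(1+3/10z) = 1 + z + 33/140z²
  Hence R(z) = 1 + z + 33/140z².

Boundary: |R(x)|=1, x<0.
x=-1.23: |R|=0.1266
R=1: x+33/140x²=0 ⇒ x=−140/33=-4.2424; min R=1−1/(4·33/140)=-0.0606>−1
Confirm numerically:
  x=-3.718: |R|=0.54040 <1
  x=-3.426: |R|=0.34069 <1
  x=-2.724: |R|=0.02504 <1
  x=-2.707: |R|=0.02028 <1
  x=-4.790: |R|=1.61825 >1
  x=-4.405: |R|=1.16881 >1
So |R|<1 on (-4.2424, 0).

(-4.2424, 0).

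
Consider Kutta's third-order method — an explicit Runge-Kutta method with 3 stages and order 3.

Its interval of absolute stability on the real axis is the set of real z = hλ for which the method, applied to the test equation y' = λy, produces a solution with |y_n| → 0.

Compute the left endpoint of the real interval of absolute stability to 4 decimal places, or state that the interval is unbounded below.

z* = -2.5127.

With y'=λy (z=hλ):
  order 3, 3-stage ⇒ R(z)=1+z+z^2/2+z^3/6
  (e.g. R(-1.8)=-0.15200, |R|=0.15200)

Boundary: |R(x)|=1, x<0.
x=-1.8: |R|=0.1520
|R(-2.1)|=0.4385 |R(-2.07)|=0.4058 |R(-0.6)|=0.5440
Bisect:
  x_lo=-2.8458 |R|=1.6377  x_hi=-0.2845 |R|=0.7521
  mid=-1.56515 |R|=0.02067 →hi
  mid=-2.20548 |R|=0.56137 →hi
  mid=-2.52564 |R|=1.02133 →lo
  mid=-2.36556 |R|=0.77385 →hi
  mid=-2.44560 |R|=0.89296 →hi
  mid=-2.48562 |R|=0.95596 →hi
  mid=-2.50563 |R|=0.98834 →hi
  mid=-2.51564 |R|=1.00476 →lo
  mid=-2.51063 |R|=0.99653 →hi
  ...
  [-2.51282,-2.51267] ⇒ x*=-2.5127
Stable set (-2.5127, 0).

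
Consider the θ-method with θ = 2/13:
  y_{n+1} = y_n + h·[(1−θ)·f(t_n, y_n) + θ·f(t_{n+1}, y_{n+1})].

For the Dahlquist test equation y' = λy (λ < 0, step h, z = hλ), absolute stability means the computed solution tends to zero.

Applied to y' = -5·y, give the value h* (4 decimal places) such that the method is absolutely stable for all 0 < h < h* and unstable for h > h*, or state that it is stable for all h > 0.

Test eqn y'=λy, z=hλ:
  y_{n+1} = y_n + z·[11/13·y_n + 2/13·y_{n+1}] ⇒ (1 − 2/13z)y_{n+1} = (1 + 11/13z)y_n
  R(z) = (1 + 11/13z)/(1 − 2/13z).

Solve |R(x)|<1 on ℝ⁻.
x=-0.6: |R|=0.4507
R=−1: 1+11/13x = −1+2/13x ⇒ -9/13x=2 ⇒ x=2/(-9/13)=-2.8889
Confirm numerically:
  x=-2.180: |R|=0.63249 <1
  x=-2.034: |R|=0.54921 <1
  x=-1.423: |R|=0.16742 <1
  x=-3.440: |R|=1.24950 >1
  x=-3.365: |R|=1.21718 >1
  x=-2.995: |R|=1.05029 >1
So |R|<1 on (-2.8889, 0).

(-2.8889,0); λ=-5 ⇒ h* = (26/9)/5 = 0.5778.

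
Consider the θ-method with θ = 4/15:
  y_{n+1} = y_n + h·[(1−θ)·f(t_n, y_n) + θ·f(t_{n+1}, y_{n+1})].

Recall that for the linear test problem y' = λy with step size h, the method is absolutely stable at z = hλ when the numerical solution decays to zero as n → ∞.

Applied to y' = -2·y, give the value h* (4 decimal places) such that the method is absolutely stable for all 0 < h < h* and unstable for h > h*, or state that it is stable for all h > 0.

On y'=λy, z=hλ:
  y_{n+1} = y_n + z·[11/15·y_n + 4/15·y_{n+1}] ⇒ (1 − 4/15z)y_{n+1} = (1 + 11/15z)y_n
  Hence R(z) = (1 + 11/15z)/(1 − 4/15z).

Boundary: |R(x)|=1, x<0.
x=-1.62: |R|=0.1313
R=−1: 1+11/15x = −1+4/15x ⇒ -7/15x=2 ⇒ x=2/(-7/15)=-4.2857
Confirm numerically:
  x=-3.568: |R|=0.82837 <1
  x=-3.360: |R|=0.77215 <1
  x=-3.326: |R|=0.76265 <1
  x=-3.154: |R|=0.71314 <1
  x=-4.862: |R|=1.11710 >1
  x=-4.749: |R|=1.09539 >1
So |R|<1 on (-4.2857, 0).

(-4.2857,0); λ=-2 ⇒ h* = (30/7)/2 = 2.1429.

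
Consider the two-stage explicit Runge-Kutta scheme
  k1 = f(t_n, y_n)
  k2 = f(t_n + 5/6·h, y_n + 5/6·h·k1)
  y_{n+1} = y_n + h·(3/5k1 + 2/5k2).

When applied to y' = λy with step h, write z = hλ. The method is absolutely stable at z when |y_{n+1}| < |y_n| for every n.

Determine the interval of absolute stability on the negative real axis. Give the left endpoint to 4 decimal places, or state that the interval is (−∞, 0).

Set f=λy, z=hλ:
  k1=λy_n ⇒ h·k1=z·y_n;  k2=λ(1+5/6z)y_n ⇒ h·k2=z(1+5/6z)y_n
  y_{n+1}/y_n = 1 + 3/5z + 2/5z(1+5/6z) = 1 + z + 1/3z²
  Hence R(z) = 1 + z + 1/3z².

Solve |R(x)|<1 on ℝ⁻.
x=-1.55: |R|=0.2508
R=1: x+1/3x²=0 ⇒ x=−3=-3.0000; min R=1−1/(4·1/3)=0.2500>−1
Confirm numerically:
  x=-1.866: |R|=0.29465 <1
  x=-1.375: |R|=0.25521 <1
  x=-1.370: |R|=0.25563 <1
  x=-3.359: |R|=1.40196 >1
  x=-3.213: |R|=1.22812 >1
  x=-3.032: |R|=1.03234 >1
Interval (-3.0000, 0).

z∈(-3.0000,0).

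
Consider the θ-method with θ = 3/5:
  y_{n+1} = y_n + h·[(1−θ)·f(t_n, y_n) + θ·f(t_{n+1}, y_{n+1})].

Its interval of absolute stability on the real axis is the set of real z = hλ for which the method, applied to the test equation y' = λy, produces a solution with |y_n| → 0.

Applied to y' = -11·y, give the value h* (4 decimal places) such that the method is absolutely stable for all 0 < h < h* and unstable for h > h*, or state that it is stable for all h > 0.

interval (−∞, 0). Any h>0 works for λ=-11.

Set f=λy, z=hλ:
  y_{n+1} = y_n + z·[2/5·y_n + 3/5·y_{n+1}] ⇒ (1 − 3/5z)y_{n+1} = (1 + 2/5z)y_n
  so R(z) = (1 + 2/5z)/(1 − 3/5z).

Find x<0 with |R(x)|<1.
x=-1.23: |R|=0.2923
x=-2: |R|=0.0909
x=-10: |R|=0.4286
x=-100: |R|=0.6393
θ=3/5≥1/2 ⇒ |1+2/5x|<|1−3/5x| ∀x<0 ⇒ interval (−∞,0).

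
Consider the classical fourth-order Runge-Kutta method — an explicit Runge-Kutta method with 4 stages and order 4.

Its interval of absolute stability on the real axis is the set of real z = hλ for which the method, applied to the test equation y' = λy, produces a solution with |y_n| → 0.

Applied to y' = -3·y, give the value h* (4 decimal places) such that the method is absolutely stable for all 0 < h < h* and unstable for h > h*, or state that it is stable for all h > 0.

Test eqn y'=λy, z=hλ:
  order 4, 4-stage ⇒ R(z)=1+z+z^2/2+z^3/6+z^4/24
  (e.g. R(-1.22)=0.31386, |R|=0.31386)

Find x<0 with |R(x)|<1.
x=-1.22: |R|=0.3139
|R(-2.88)|=1.1524 |R(-2.26)|=0.4569 |R(-0.68)|=0.5077
Bisect:
  x_lo=-3.4987 |R|=2.7273  x_hi=-0.3422 |R|=0.7102
  mid=-1.92048 |R|=0.30991 →hi
  mid=-2.70960 |R|=0.89175 →hi
  mid=-3.10416 |R|=1.59726 →lo
  mid=-2.90688 |R|=1.19933 →lo
  mid=-2.80824 |R|=1.03515 →lo
  mid=-2.75892 |R|=0.96096 →hi
  mid=-2.78358 |R|=0.99742 →hi
  ...
  [-2.78531,-2.78512] ⇒ x*=-2.7853
Interval (-2.7853, 0).

(-2.7853,0); λ=-3 ⇒ h* = 0.9284.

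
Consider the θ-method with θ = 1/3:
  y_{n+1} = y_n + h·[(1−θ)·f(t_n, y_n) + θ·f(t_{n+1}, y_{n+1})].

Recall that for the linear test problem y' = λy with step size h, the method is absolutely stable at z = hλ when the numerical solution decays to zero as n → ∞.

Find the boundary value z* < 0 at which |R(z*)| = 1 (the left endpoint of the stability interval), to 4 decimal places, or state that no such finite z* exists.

left endpoint -6.0000.

On y'=λy, z=hλ:
  y_{n+1} = y_n + z·[2/3·y_n + 1/3·y_{n+1}] ⇒ (1 − 1/3z)y_{n+1} = (1 + 2/3z)y_n
  ⇒ R(z) = (1 + 2/3z)/(1 − 1/3z).

Find x<0 with |R(x)|<1.
x=-1.05: |R|=0.2222
R=−1: 1+2/3x = −1+1/3x ⇒ -1/3x=2 ⇒ x=2/(-1/3)=-6.0000
Confirm numerically:
  x=-5.919: |R|=0.99092 <1
  x=-4.541: |R|=0.80652 <1
  x=-2.448: |R|=0.34802 <1
  x=-6.472: |R|=1.04983 >1
  x=-6.107: |R|=1.01175 >1
  x=-6.085: |R|=1.00936 >1
Stable set (-6.0000, 0).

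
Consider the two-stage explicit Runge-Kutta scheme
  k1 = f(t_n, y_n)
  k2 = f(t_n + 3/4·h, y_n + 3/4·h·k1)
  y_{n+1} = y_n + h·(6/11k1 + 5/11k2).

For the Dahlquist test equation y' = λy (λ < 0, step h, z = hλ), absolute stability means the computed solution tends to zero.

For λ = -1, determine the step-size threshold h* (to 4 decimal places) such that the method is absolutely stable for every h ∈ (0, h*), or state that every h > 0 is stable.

Set f=λy, z=hλ:
  k1=λy_n ⇒ h·k1=z·y_n;  k2=λ(1+3/4z)y_n ⇒ h·k2=z(1+3/4z)y_n
  y_{n+1}/y_n = 1 + 6/11z + 5/11z(1+3/4z) = 1 + z + 15/44z²
  Hence R(z) = 1 + z + 15/44z².

Need |R(x)|<1, x<0.
x=-0.67: |R|=0.4830
R=1: x+15/44x²=0 ⇒ x=−44/15=-2.9333; min R=1−1/(4·15/44)=0.2667>−1
Confirm numerically:
  x=-2.296: |R|=0.50114 <1
  x=-2.162: |R|=0.43149 <1
  x=-1.685: |R|=0.28292 <1
  x=-3.321: |R|=1.43890 >1
  x=-3.301: |R|=1.41375 >1
Interval (-2.9333, 0).

(-2.9333,0); λ=-1 ⇒ h* = (44/15)/1 = 2.9333.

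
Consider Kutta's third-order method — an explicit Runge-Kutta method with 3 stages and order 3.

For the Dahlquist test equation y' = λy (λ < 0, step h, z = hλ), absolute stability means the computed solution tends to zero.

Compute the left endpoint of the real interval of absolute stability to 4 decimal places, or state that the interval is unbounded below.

left endpoint -2.5127.

Set f=λy, z=hλ:
  order 3, 3-stage ⇒ R(z)=1+z+z^2/2+z^3/6
  (e.g. R(-1.28)=0.18967, |R|=0.18967)

Need |R(x)|<1, x<0.
x=-1.28: |R|=0.1897
|R(-2.69)|=1.3161 |R(-1.73)|=0.0965 |R(-1.6)|=0.0027
Bisect:
  x_lo=-3.3749 |R|=3.0866  x_hi=-0.1170 |R|=0.8895
  mid=-1.74597 |R|=0.10884 →hi
  mid=-2.56043 |R|=1.08015 →lo
  mid=-2.15320 |R|=0.49887 →hi
  mid=-2.35682 |R|=0.76138 →hi
  mid=-2.45862 |R|=0.91320 →hi
  mid=-2.50953 |R|=0.99472 →hi
  mid=-2.53498 |R|=1.03693 →lo
  ...
  [-2.51291,-2.51271] ⇒ x*=-2.5127
Stable set (-2.5127, 0).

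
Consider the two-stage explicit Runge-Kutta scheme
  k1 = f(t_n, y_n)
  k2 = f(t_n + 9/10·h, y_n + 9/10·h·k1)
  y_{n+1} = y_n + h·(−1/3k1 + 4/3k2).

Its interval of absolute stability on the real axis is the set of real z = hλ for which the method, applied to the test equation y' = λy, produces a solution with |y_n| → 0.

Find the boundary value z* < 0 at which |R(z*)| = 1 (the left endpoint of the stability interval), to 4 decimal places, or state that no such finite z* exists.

On y'=λy, z=hλ:
  k1=λy_n ⇒ h·k1=z·y_n;  k2=λ(1+9/10z)y_n ⇒ h·k2=z(1+9/10z)y_n
  y_{n+1}/y_n = 1 − 1/3z + 4/3z(1+9/10z) = 1 + z + 6/5z²
  Hence R(z) = 1 + z + 6/5z².

Find x<0 with |R(x)|<1.
x=-1.48: |R|=2.1485
R=1: x+6/5x²=0 ⇒ x=−5/6=-0.8333; min R=1−1/(4·6/5)=0.7917>−1
Confirm numerically:
  x=-0.687: |R|=0.87936 <1
  x=-0.675: |R|=0.87175 <1
  x=-0.485: |R|=0.79727 <1
  x=-0.447: |R|=0.79277 <1
  x=-1.181: |R|=1.49271 >1
  x=-1.171: |R|=1.47449 >1
  x=-1.144: |R|=1.42648 >1
Interval (-0.8333, 0).

z* = -0.8333.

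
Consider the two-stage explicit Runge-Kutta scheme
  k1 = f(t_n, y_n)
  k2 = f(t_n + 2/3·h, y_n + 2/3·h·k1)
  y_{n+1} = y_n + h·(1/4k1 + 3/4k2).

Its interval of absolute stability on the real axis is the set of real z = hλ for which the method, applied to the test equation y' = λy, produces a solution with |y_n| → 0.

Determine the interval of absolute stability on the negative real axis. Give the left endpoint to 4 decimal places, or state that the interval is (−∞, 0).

z∈(-2.0000,0).

On y'=λy, z=hλ:
  k1=λy_n ⇒ h·k1=z·y_n;  k2=λ(1+2/3z)y_n ⇒ h·k2=z(1+2/3z)y_n
  y_{n+1}/y_n = 1 + 1/4z + 3/4z(1+2/3z) = 1 + z + 1/2z²
  Hence R(z) = 1 + z + 1/2z².

Need |R(x)|<1, x<0.
x=-1: |R|=0.5000
R=1: x+1/2x²=0 ⇒ x=−2=-2.0000; min R=1−1/(4·1/2)=0.5000>−1
Confirm numerically:
  x=-1.849: |R|=0.86040 <1
  x=-1.698: |R|=0.74360 <1
  x=-1.406: |R|=0.58242 <1
  x=-2.327: |R|=1.38046 >1
Stable set (-2.0000, 0).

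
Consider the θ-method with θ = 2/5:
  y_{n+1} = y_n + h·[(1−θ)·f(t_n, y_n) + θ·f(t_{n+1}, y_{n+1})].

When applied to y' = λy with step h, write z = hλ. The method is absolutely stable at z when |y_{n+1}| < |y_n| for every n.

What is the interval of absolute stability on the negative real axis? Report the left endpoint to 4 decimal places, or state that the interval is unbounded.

z∈(-10.0000,0).

With y'=λy (z=hλ):
  y_{n+1} = y_n + z·[3/5·y_n + 2/5·y_{n+1}] ⇒ (1 − 2/5z)y_{n+1} = (1 + 3/5z)y_n
  so R(z) = (1 + 3/5z)/(1 − 2/5z).

Solve |R(x)|<1 on ℝ⁻.
x=-0.72: |R|=0.4410
R=−1: 1+3/5x = −1+2/5x ⇒ -1/5x=2 ⇒ x=2/(-1/5)=-10.0000
Confirm numerically:
  x=-8.072: |R|=0.90882 <1
  x=-7.248: |R|=0.85884 <1
  x=-6.769: |R|=0.82571 <1
  x=-5.294: |R|=0.69810 <1
  x=-10.202: |R|=1.00795 >1
  x=-10.115: |R|=1.00456 >1
  x=-10.043: |R|=1.00171 >1
Stable set (-10.0000, 0).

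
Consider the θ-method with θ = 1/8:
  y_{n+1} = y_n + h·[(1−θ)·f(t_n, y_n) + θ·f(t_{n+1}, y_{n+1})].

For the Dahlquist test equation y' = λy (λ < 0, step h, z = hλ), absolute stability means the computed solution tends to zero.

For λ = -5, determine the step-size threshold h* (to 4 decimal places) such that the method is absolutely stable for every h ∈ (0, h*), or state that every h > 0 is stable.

Set f=λy, z=hλ:
  y_{n+1} = y_n + z·[7/8·y_n + 1/8·y_{n+1}] ⇒ (1 − 1/8z)y_{n+1} = (1 + 7/8z)y_n
  ⇒ R(z) = (1 + 7/8z)/(1 − 1/8z).

Need |R(x)|<1, x<0.
x=-0.39: |R|=0.6281
R=−1: 1+7/8x = −1+1/8x ⇒ -3/4x=2 ⇒ x=2/(-3/4)=-2.6667
Confirm numerically:
  x=-2.246: |R|=0.75366 <1
  x=-2.088: |R|=0.65583 <1
  x=-2.066: |R|=0.64196 <1
  x=-1.118: |R|=0.01908 <1
  x=-2.992: |R|=1.17758 >1
  x=-2.972: |R|=1.16697 >1
  x=-2.846: |R|=1.09921 >1
So |R|<1 on (-2.6667, 0).

(-2.6667,0); λ=-5 ⇒ h* = (8/3)/5 = 0.5333.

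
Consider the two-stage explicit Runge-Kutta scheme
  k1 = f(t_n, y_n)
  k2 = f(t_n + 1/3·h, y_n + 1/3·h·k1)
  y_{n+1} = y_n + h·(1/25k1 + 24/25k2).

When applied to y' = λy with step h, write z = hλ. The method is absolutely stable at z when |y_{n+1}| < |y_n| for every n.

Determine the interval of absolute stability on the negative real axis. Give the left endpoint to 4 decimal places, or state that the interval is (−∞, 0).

Set f=λy, z=hλ:
  k1=λy_n ⇒ h·k1=z·y_n;  k2=λ(1+1/3z)y_n ⇒ h·k2=z(1+1/3z)y_n
  y_{n+1}/y_n = 1 + 1/25z + 24/25z(1+1/3z) = 1 + z + 8/25z²
  R(z) = 1 + z + 8/25z².

Find x<0 with |R(x)|<1.
x=-1.34: |R|=0.2346
R=1: x+8/25x²=0 ⇒ x=−25/8=-3.1250; min R=1−1/(4·8/25)=0.2188>−1
Confirm numerically:
  x=-2.863: |R|=0.75997 <1
  x=-2.650: |R|=0.59720 <1
  x=-1.694: |R|=0.22428 <1
  x=-3.705: |R|=1.68765 >1
  x=-3.561: |R|=1.49683 >1
  x=-3.336: |R|=1.22525 >1
Interval (-3.1250, 0).

(-3.1250, 0).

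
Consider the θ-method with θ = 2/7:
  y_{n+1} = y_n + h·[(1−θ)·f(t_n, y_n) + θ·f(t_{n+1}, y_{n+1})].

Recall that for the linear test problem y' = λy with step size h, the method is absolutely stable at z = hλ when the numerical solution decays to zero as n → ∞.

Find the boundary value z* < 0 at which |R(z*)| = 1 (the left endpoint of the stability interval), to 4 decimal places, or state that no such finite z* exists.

z* = -4.6667.

Set f=λy, z=hλ:
  y_{n+1} = y_n + z·[5/7·y_n + 2/7·y_{n+1}] ⇒ (1 − 2/7z)y_{n+1} = (1 + 5/7z)y_n
  Hence R(z) = (1 + 5/7z)/(1 − 2/7z).

Need |R(x)|<1, x<0.
x=-0.75: |R|=0.3824
R=−1: 1+5/7x = −1+2/7x ⇒ -3/7x=2 ⇒ x=2/(-3/7)=-4.6667
Confirm numerically:
  x=-4.632: |R|=0.99361 <1
  x=-3.956: |R|=0.85703 <1
  x=-3.613: |R|=0.77780 <1
  x=-3.499: |R|=0.74975 <1
  x=-5.026: |R|=1.06322 >1
  x=-4.803: |R|=1.02463 >1
Stable set (-4.6667, 0).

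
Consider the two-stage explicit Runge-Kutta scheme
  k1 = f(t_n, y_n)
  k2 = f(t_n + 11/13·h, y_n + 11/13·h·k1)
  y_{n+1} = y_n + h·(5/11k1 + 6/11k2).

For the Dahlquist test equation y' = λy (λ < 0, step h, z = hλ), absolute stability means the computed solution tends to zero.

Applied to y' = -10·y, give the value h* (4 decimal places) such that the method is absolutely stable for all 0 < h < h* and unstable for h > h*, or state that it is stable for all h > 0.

Test eqn y'=λy, z=hλ:
  k1=λy_n ⇒ h·k1=z·y_n;  k2=λ(1+11/13z)y_n ⇒ h·k2=z(1+11/13z)y_n
  y_{n+1}/y_n = 1 + 5/11z + 6/11z(1+11/13z) = 1 + z + 6/13z²
  ⇒ R(z) = 1 + z + 6/13z².

Need |R(x)|<1, x<0.
x=-0.6: |R|=0.5662
R=1: x+6/13x²=0 ⇒ x=−13/6=-2.1667; min R=1−1/(4·6/13)=0.4583>−1
Confirm numerically:
  x=-1.714: |R|=0.64191 <1
  x=-1.381: |R|=0.49923 <1
  x=-1.042: |R|=0.45912 <1
  x=-1.008: |R|=0.46095 <1
  x=-2.687: |R|=1.64529 >1
  x=-2.615: |R|=1.54110 >1
Interval (-2.1667, 0).

(-2.1667,0); λ=-10 ⇒ h* = (13/6)/10 = 0.2167.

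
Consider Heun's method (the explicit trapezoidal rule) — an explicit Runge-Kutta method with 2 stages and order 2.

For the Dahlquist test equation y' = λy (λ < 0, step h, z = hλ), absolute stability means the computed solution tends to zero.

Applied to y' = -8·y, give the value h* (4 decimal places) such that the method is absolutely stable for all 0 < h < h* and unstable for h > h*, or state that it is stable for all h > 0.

Set f=λy, z=hλ:
  order 2, 2-stage ⇒ R(z)=1+z+z^2/2
  (e.g. R(-1.46)=0.60580, |R|=0.60580)

Find x<0 with |R(x)|<1.
x=-1.46: |R|=0.6058
|R(-1.75)|=0.7812 |R(-1.44)|=0.5968 |R(-1.29)|=0.5421
Bisect:
  x_lo=-2.6430 |R|=1.8497  x_hi=-0.0749 |R|=0.9279
  mid=-1.35894 |R|=0.56442 →hi
  mid=-2.00097 |R|=1.00097 →lo
  mid=-1.67995 |R|=0.73117 →hi
  mid=-1.84046 |R|=0.85319 →hi
  mid=-1.92072 |R|=0.92386 →hi
  mid=-1.96084 |R|=0.96161 →hi
  mid=-1.98091 |R|=0.98109 →hi
  mid=-1.99094 |R|=0.99098 →hi
  mid=-1.99595 |R|=0.99596 →hi
  ...
  [-2.00003,-1.99987] ⇒ x*=-2.0000
So |R|<1 on (-2.0000, 0).

(-2.0000,0); λ=-8 ⇒ h* = 0.2500.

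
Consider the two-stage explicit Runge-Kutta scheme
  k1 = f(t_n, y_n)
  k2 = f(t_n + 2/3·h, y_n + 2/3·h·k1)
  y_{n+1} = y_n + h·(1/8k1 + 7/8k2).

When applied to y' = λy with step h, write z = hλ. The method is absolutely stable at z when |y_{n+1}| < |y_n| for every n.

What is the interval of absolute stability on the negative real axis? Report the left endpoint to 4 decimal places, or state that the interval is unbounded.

z∈(-1.7143,0).

Test eqn y'=λy, z=hλ:
  k1=λy_n ⇒ h·k1=z·y_n;  k2=λ(1+2/3z)y_n ⇒ h·k2=z(1+2/3z)y_n
  y_{n+1}/y_n = 1 + 1/8z + 7/8z(1+2/3z) = 1 + z + 7/12z²
  Hence R(z) = 1 + z + 7/12z².

Need |R(x)|<1, x<0.
x=-0.6: |R|=0.6100
R=1: x+7/12x²=0 ⇒ x=−12/7=-1.7143; min R=1−1/(4·7/12)=0.5714>−1
Confirm numerically:
  x=-1.410: |R|=0.74972 <1
  x=-1.052: |R|=0.59358 <1
  x=-0.937: |R|=0.57515 <1
  x=-2.144: |R|=1.53743 >1
  x=-2.058: |R|=1.41263 >1
So |R|<1 on (-1.7143, 0).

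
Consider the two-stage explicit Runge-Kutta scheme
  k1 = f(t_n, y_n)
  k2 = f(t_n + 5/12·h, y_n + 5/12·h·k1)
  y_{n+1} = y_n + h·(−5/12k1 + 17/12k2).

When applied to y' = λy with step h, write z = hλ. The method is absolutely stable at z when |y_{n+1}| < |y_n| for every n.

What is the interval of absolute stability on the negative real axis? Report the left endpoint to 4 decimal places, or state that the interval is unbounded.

Test eqn y'=λy, z=hλ:
  k1=λy_n ⇒ h·k1=z·y_n;  k2=λ(1+5/12z)y_n ⇒ h·k2=z(1+5/12z)y_n
  y_{n+1}/y_n = 1 − 5/12z + 17/12z(1+5/12z) = 1 + z + 85/144z²
  so R(z) = 1 + z + 85/144z².

Find x<0 with |R(x)|<1.
x=-0.82: |R|=0.5769
R=1: x+85/144x²=0 ⇒ x=−144/85=-1.6941; min R=1−1/(4·85/144)=0.5765>−1
Confirm numerically:
  x=-1.536: |R|=0.85664 <1
  x=-1.494: |R|=0.82352 <1
  x=-1.010: |R|=0.59214 <1
  x=-2.279: |R|=1.78681 >1
  x=-2.141: |R|=1.56476 >1
  x=-1.955: |R|=1.30106 >1
Interval (-1.6941, 0).

(-1.6941, 0).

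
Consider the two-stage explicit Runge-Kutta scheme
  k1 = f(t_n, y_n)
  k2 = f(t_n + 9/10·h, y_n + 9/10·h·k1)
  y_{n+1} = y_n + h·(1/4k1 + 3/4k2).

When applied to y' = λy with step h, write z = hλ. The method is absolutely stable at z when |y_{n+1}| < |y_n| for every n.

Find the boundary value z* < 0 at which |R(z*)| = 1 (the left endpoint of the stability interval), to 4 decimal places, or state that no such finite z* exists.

left endpoint -1.4815.

Set f=λy, z=hλ:
  k1=λy_n ⇒ h·k1=z·y_n;  k2=λ(1+9/10z)y_n ⇒ h·k2=z(1+9/10z)y_n
  y_{n+1}/y_n = 1 + 1/4z + 3/4z(1+9/10z) = 1 + z + 27/40z²
  ⇒ R(z) = 1 + z + 27/40z².

Need |R(x)|<1, x<0.
x=-0.45: |R|=0.6867
R=1: x+27/40x²=0 ⇒ x=−40/27=-1.4815; min R=1−1/(4·27/40)=0.6296>−1
Confirm numerically:
  x=-1.425: |R|=0.94567 <1
  x=-1.187: |R|=0.76405 <1
  x=-1.156: |R|=0.74603 <1
  x=-0.881: |R|=0.64291 <1
  x=-1.790: |R|=1.37277 >1
  x=-1.789: |R|=1.37135 >1
  x=-1.774: |R|=1.35028 >1
So |R|<1 on (-1.4815, 0).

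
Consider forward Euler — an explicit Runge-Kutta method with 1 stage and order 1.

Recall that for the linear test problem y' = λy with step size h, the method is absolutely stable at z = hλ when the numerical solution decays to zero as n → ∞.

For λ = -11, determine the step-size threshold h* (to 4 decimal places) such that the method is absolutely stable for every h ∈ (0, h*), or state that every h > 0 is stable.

(-2.0000,0); λ=-11 ⇒ h* = 0.1818.

On y'=λy, z=hλ:
  order 1, 1-stage ⇒ R(z)=1+z
  (e.g. R(-0.87)=0.13000, |R|=0.13000)

Solve |R(x)|<1 on ℝ⁻.
x=-0.87: |R|=0.1300
|R(-2.05)|=1.0500 |R(-1.29)|=0.2900 |R(-0.68)|=0.3200
Bisect:
  x_lo=-2.4803 |R|=1.4803  x_hi=-0.2164 |R|=0.7836
  mid=-1.34834 |R|=0.34834 →hi
  mid=-1.91433 |R|=0.91433 →hi
  mid=-2.19733 |R|=1.19733 →lo
  mid=-2.05583 |R|=1.05583 →lo
  mid=-1.98508 |R|=0.98508 →hi
  mid=-2.02046 |R|=1.02046 →lo
  mid=-2.00277 |R|=1.00277 →lo
  ...
  [-2.00001,-1.99987] ⇒ x*=-2.0000
Interval (-2.0000, 0).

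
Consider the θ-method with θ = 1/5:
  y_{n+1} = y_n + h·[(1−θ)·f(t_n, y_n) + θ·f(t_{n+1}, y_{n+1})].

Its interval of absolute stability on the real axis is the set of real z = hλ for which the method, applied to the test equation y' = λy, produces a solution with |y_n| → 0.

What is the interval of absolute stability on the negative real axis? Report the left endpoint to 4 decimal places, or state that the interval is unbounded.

On y'=λy, z=hλ:
  y_{n+1} = y_n + z·[4/5·y_n + 1/5·y_{n+1}] ⇒ (1 − 1/5z)y_{n+1} = (1 + 4/5z)y_n
  so R(z) = (1 + 4/5z)/(1 − 1/5z).

Solve |R(x)|<1 on ℝ⁻.
x=-0.67: |R|=0.4092
R=−1: 1+4/5x = −1+1/5x ⇒ -3/5x=2 ⇒ x=2/(-3/5)=-3.3333
Confirm numerically:
  x=-2.866: |R|=0.82176 <1
  x=-2.722: |R|=0.76250 <1
  x=-2.638: |R|=0.72689 <1
  x=-2.461: |R|=0.64924 <1
  x=-3.878: |R|=1.18405 >1
  x=-3.562: |R|=1.08012 >1
Stable set (-3.3333, 0).

(-3.3333, 0).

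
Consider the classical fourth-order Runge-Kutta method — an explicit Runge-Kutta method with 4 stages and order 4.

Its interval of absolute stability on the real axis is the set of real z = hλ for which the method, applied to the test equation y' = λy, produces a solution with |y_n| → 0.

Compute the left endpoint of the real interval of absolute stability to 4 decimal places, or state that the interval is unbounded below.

Set f=λy, z=hλ:
  order 4, 4-stage ⇒ R(z)=1+z+z^2/2+z^3/6+z^4/24
  (e.g. R(-1.53)=0.27185, |R|=0.27185)

Boundary: |R(x)|=1, x<0.
x=-1.53: |R|=0.2718
|R(-2.84)|=1.0857 |R(-2.14)|=0.3903 |R(-0.77)|=0.4650
Bisect:
  x_lo=-3.2224 |R|=1.8854  x_hi=-0.2876 |R|=0.7501
  mid=-1.75497 |R|=0.27938 →hi
  mid=-2.48868 |R|=0.63746 →hi
  mid=-2.85553 |R|=1.11117 →lo
  mid=-2.67211 |R|=0.84234 →hi
  mid=-2.76382 |R|=0.96811 →hi
  mid=-2.80968 |R|=1.03739 →lo
  mid=-2.78675 |R|=1.00220 →lo
  mid=-2.77529 |R|=0.98502 →hi
  ...
  [-2.78532,-2.78514] ⇒ x*=-2.7853
Stable set (-2.7853, 0).

z* = -2.7853.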